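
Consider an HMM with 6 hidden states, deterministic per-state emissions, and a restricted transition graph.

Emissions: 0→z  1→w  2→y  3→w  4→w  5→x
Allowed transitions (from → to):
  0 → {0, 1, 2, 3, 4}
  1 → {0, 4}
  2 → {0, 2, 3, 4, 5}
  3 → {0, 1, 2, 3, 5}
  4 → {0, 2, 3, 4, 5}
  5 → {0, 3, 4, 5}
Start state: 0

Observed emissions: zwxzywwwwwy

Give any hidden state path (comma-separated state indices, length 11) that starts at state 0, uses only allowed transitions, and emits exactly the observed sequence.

  t0 'z' -> {0}, take 0 (start)
  t1 'w' -> {1,3,4}, take 4 (0->4 ok)
  t2 'x' -> {5}, take 5 (4->5 ok)
  t3 'z' -> {0}, take 0 (5->0 ok)
  t4 'y' -> {2}, take 2 (0->2 ok)
  t5 'w' -> {1,3,4}, take 3 (2->3 ok)
  t6 'w' -> {1,3,4}, take 3 (3->3 ok)
  t7 'w' -> {1,3,4}, take 3 (3->3 ok)
  t8 'w' -> {1,3,4}, take 3 (3->3 ok)
  t9 'w' -> {1,3,4}, take 3 (3->3 ok)
  t10 'y' -> {2}, take 2 (3->2 ok)

0,4,5,0,2,3,3,3,3,3,2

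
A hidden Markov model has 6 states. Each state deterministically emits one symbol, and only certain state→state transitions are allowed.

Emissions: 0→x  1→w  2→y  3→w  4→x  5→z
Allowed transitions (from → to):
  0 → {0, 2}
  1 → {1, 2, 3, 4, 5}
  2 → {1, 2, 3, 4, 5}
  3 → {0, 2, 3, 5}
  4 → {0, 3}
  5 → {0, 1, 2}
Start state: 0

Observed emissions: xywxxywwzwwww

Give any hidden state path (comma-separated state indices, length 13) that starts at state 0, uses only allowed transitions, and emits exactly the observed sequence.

0,2,1,4,0,2,1,3,5,1,1,3,3

  [0] x  {0,4}  => 0  start
  [1] y  {2}  => 2  0->2 ok
  [2] w  {1,3}  => 1  2->1 ok
  [3] x  {0,4}  => 4  1->4 ok
  [4] x  {0,4}  => 0  4->0 ok
  [5] y  {2}  => 2  0->2 ok
  [6] w  {1,3}  => 1  2->1 ok
  [7] w  {1,3}  => 3  1->3 ok
  [8] z  {5}  => 5  3->5 ok
  [9] w  {1,3}  => 1  5->1 ok
  [10] w  {1,3}  => 1  1->1 ok
  [11] w  {1,3}  => 3  1->3 ok
  [12] w  {1,3}  => 3  3->3 ok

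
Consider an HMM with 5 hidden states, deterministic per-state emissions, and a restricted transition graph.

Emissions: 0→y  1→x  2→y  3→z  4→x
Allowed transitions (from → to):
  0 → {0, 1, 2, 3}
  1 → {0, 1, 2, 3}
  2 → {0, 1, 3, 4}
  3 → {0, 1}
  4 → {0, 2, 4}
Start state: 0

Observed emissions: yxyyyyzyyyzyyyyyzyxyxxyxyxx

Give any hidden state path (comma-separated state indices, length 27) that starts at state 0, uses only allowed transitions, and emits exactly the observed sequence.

0,1,0,0,2,0,3,0,2,0,3,0,0,0,0,2,3,0,1,0,1,1,2,4,2,1,1

  [0] y  {0,2}  => 0  start
  [1] x  {1,4}  => 1  0->1 ok
  [2] y  {0,2}  => 0  1->0 ok
  [3] y  {0,2}  => 0  0->0 ok
  [4] y  {0,2}  => 2  0->2 ok
  [5] y  {0,2}  => 0  2->0 ok
  [6] z  {3}  => 3  0->3 ok
  [7] y  {0,2}  => 0  3->0 ok
  [8] y  {0,2}  => 2  0->2 ok
  [9] y  {0,2}  => 0  2->0 ok
  [10] z  {3}  => 3  0->3 ok
  [11] y  {0,2}  => 0  3->0 ok
  [12] y  {0,2}  => 0  0->0 ok
  [13] y  {0,2}  => 0  0->0 ok
  [14] y  {0,2}  => 0  0->0 ok
  [15] y  {0,2}  => 2  0->2 ok
  [16] z  {3}  => 3  2->3 ok
  [17] y  {0,2}  => 0  3->0 ok
  [18] x  {1,4}  => 1  0->1 ok
  [19] y  {0,2}  => 0  1->0 ok
  [20] x  {1,4}  => 1  0->1 ok
  [21] x  {1,4}  => 1  1->1 ok
  [22] y  {0,2}  => 2  1->2 ok
  [23] x  {1,4}  => 4  2->4 ok
  [24] y  {0,2}  => 2  4->2 ok
  [25] x  {1,4}  => 1  2->1 ok
  [26] x  {1,4}  => 1  1->1 ok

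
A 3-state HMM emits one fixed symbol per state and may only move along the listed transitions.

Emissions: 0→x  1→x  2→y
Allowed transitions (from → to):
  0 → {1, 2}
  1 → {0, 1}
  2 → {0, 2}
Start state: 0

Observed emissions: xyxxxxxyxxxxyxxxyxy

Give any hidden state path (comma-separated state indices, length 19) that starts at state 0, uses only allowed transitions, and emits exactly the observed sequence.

  t0 'x' -> {0,1}, take 0 (start)
  t1 'y' -> {2}, take 2 (0->2 ok)
  t2 'x' -> {0,1}, take 0 (2->0 ok)
  t3 'x' -> {0,1}, take 1 (0->1 ok)
  t4 'x' -> {0,1}, take 1 (1->1 ok)
  t5 'x' -> {0,1}, take 1 (1->1 ok)
  t6 'x' -> {0,1}, take 0 (1->0 ok)
  t7 'y' -> {2}, take 2 (0->2 ok)
  t8 'x' -> {0,1}, take 0 (2->0 ok)
  t9 'x' -> {0,1}, take 1 (0->1 ok)
  t10 'x' -> {0,1}, take 1 (1->1 ok)
  t11 'x' -> {0,1}, take 0 (1->0 ok)
  t12 'y' -> {2}, take 2 (0->2 ok)
  t13 'x' -> {0,1}, take 0 (2->0 ok)
  t14 'x' -> {0,1}, take 1 (0->1 ok)
  t15 'x' -> {0,1}, take 0 (1->0 ok)
  t16 'y' -> {2}, take 2 (0->2 ok)
  t17 'x' -> {0,1}, take 0 (2->0 ok)
  t18 'y' -> {2}, take 2 (0->2 ok)

0,2,0,1,1,1,0,2,0,1,1,0,2,0,1,0,2,0,2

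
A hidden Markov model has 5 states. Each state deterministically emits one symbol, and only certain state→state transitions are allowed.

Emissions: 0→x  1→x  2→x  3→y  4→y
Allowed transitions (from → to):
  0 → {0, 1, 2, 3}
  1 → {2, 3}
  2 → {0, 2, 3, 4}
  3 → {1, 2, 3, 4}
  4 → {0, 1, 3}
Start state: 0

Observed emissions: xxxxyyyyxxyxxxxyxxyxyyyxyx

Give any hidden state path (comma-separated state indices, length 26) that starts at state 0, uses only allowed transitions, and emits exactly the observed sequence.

  0: obs=x cand={0,1,2} pick 0 [start]
  1: obs=x cand={0,1,2} pick 2 [0->2 ok]
  2: obs=x cand={0,1,2} pick 0 [2->0 ok]
  3: obs=x cand={0,1,2} pick 0 [0->0 ok]
  4: obs=y cand={3,4} pick 3 [0->3 ok]
  5: obs=y cand={3,4} pick 4 [3->4 ok]
  6: obs=y cand={3,4} pick 3 [4->3 ok]
  7: obs=y cand={3,4} pick 4 [3->4 ok]
  8: obs=x cand={0,1,2} pick 0 [4->0 ok]
  9: obs=x cand={0,1,2} pick 2 [0->2 ok]
  10: obs=y cand={3,4} pick 3 [2->3 ok]
  11: obs=x cand={0,1,2} pick 1 [3->1 ok]
  12: obs=x cand={0,1,2} pick 2 [1->2 ok]
  13: obs=x cand={0,1,2} pick 0 [2->0 ok]
  14: obs=x cand={0,1,2} pick 2 [0->2 ok]
  15: obs=y cand={3,4} pick 4 [2->4 ok]
  16: obs=x cand={0,1,2} pick 0 [4->0 ok]
  17: obs=x cand={0,1,2} pick 0 [0->0 ok]
  18: obs=y cand={3,4} pick 3 [0->3 ok]
  19: obs=x cand={0,1,2} pick 1 [3->1 ok]
  20: obs=y cand={3,4} pick 3 [1->3 ok]
  21: obs=y cand={3,4} pick 4 [3->4 ok]
  22: obs=y cand={3,4} pick 3 [4->3 ok]
  23: obs=x cand={0,1,2} pick 2 [3->2 ok]
  24: obs=y cand={3,4} pick 3 [2->3 ok]
  25: obs=x cand={0,1,2} pick 1 [3->1 ok]

0,2,0,0,3,4,3,4,0,2,3,1,2,0,2,4,0,0,3,1,3,4,3,2,3,1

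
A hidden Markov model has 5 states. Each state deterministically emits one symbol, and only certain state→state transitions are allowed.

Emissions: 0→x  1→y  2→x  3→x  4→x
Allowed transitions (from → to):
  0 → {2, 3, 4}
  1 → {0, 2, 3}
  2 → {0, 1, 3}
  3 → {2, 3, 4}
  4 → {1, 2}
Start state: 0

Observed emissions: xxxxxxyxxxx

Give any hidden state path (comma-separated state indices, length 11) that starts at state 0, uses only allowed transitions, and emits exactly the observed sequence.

  pos 0: x in {0,2,3,4}, choose 0; start
  pos 1: x in {0,2,3,4}, choose 3; 0->3 ok
  pos 2: x in {0,2,3,4}, choose 2; 3->2 ok
  pos 3: x in {0,2,3,4}, choose 3; 2->3 ok
  pos 4: x in {0,2,3,4}, choose 3; 3->3 ok
  pos 5: x in {0,2,3,4}, choose 4; 3->4 ok
  pos 6: y in {1}, choose 1; 4->1 ok
  pos 7: x in {0,2,3,4}, choose 0; 1->0 ok
  pos 8: x in {0,2,3,4}, choose 2; 0->2 ok
  pos 9: x in {0,2,3,4}, choose 0; 2->0 ok
  pos 10: x in {0,2,3,4}, choose 3; 0->3 ok

0,3,2,3,3,4,1,0,2,0,3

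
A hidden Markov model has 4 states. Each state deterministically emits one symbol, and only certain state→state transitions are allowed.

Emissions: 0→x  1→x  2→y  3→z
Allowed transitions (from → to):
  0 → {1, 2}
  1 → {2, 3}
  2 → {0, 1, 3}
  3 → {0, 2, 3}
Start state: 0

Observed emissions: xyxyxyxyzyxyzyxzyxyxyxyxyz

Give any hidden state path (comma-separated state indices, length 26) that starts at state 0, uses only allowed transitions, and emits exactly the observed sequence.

0,2,1,2,0,2,1,2,3,2,0,2,3,2,1,3,2,0,2,0,2,1,2,1,2,3

  t0 'x' -> {0,1}, take 0 (start)
  t1 'y' -> {2}, take 2 (0->2 ok)
  t2 'x' -> {0,1}, take 1 (2->1 ok)
  t3 'y' -> {2}, take 2 (1->2 ok)
  t4 'x' -> {0,1}, take 0 (2->0 ok)
  t5 'y' -> {2}, take 2 (0->2 ok)
  t6 'x' -> {0,1}, take 1 (2->1 ok)
  t7 'y' -> {2}, take 2 (1->2 ok)
  t8 'z' -> {3}, take 3 (2->3 ok)
  t9 'y' -> {2}, take 2 (3->2 ok)
  t10 'x' -> {0,1}, take 0 (2->0 ok)
  t11 'y' -> {2}, take 2 (0->2 ok)
  t12 'z' -> {3}, take 3 (2->3 ok)
  t13 'y' -> {2}, take 2 (3->2 ok)
  t14 'x' -> {0,1}, take 1 (2->1 ok)
  t15 'z' -> {3}, take 3 (1->3 ok)
  t16 'y' -> {2}, take 2 (3->2 ok)
  t17 'x' -> {0,1}, take 0 (2->0 ok)
  t18 'y' -> {2}, take 2 (0->2 ok)
  t19 'x' -> {0,1}, take 0 (2->0 ok)
  t20 'y' -> {2}, take 2 (0->2 ok)
  t21 'x' -> {0,1}, take 1 (2->1 ok)
  t22 'y' -> {2}, take 2 (1->2 ok)
  t23 'x' -> {0,1}, take 1 (2->1 ok)
  t24 'y' -> {2}, take 2 (1->2 ok)
  t25 'z' -> {3}, take 3 (2->3 ok)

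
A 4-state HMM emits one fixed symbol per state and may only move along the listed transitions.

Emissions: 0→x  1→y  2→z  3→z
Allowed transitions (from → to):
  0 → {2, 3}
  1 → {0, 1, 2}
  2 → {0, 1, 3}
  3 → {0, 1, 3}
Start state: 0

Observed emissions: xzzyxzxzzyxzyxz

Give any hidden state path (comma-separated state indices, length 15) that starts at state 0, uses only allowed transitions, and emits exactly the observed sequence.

0,3,3,1,0,3,0,2,3,1,0,2,1,0,2

  pos 0: x in {0}, choose 0; start
  pos 1: z in {2,3}, choose 3; 0->3 ok
  pos 2: z in {2,3}, choose 3; 3->3 ok
  pos 3: y in {1}, choose 1; 3->1 ok
  pos 4: x in {0}, choose 0; 1->0 ok
  pos 5: z in {2,3}, choose 3; 0->3 ok
  pos 6: x in {0}, choose 0; 3->0 ok
  pos 7: z in {2,3}, choose 2; 0->2 ok
  pos 8: z in {2,3}, choose 3; 2->3 ok
  pos 9: y in {1}, choose 1; 3->1 ok
  pos 10: x in {0}, choose 0; 1->0 ok
  pos 11: z in {2,3}, choose 2; 0->2 ok
  pos 12: y in {1}, choose 1; 2->1 ok
  pos 13: x in {0}, choose 0; 1->0 ok
  pos 14: z in {2,3}, choose 2; 0->2 ok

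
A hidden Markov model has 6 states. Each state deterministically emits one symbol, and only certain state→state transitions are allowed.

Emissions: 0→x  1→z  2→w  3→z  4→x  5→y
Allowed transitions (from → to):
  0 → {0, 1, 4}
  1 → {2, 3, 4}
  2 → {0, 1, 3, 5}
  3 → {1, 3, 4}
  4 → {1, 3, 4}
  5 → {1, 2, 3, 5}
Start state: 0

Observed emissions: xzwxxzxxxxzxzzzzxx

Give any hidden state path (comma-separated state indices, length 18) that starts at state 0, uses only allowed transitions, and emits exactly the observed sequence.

0,1,2,0,4,3,4,4,4,4,1,4,3,3,3,1,4,4

  t0 'x' -> {0,4}, take 0 (start)
  t1 'z' -> {1,3}, take 1 (0->1 ok)
  t2 'w' -> {2}, take 2 (1->2 ok)
  t3 'x' -> {0,4}, take 0 (2->0 ok)
  t4 'x' -> {0,4}, take 4 (0->4 ok)
  t5 'z' -> {1,3}, take 3 (4->3 ok)
  t6 'x' -> {0,4}, take 4 (3->4 ok)
  t7 'x' -> {0,4}, take 4 (4->4 ok)
  t8 'x' -> {0,4}, take 4 (4->4 ok)
  t9 'x' -> {0,4}, take 4 (4->4 ok)
  t10 'z' -> {1,3}, take 1 (4->1 ok)
  t11 'x' -> {0,4}, take 4 (1->4 ok)
  t12 'z' -> {1,3}, take 3 (4->3 ok)
  t13 'z' -> {1,3}, take 3 (3->3 ok)
  t14 'z' -> {1,3}, take 3 (3->3 ok)
  t15 'z' -> {1,3}, take 1 (3->1 ok)
  t16 'x' -> {0,4}, take 4 (1->4 ok)
  t17 'x' -> {0,4}, take 4 (4->4 ok)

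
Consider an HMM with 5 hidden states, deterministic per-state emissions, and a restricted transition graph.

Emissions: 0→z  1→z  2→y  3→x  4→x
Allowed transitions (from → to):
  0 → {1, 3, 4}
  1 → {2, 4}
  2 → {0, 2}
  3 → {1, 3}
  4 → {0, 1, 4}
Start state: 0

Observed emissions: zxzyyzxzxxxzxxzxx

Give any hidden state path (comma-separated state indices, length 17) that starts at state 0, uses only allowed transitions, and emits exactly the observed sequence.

0,4,1,2,2,0,4,0,3,3,3,1,4,4,0,3,3

  pos 0: z in {0,1}, choose 0; start
  pos 1: x in {3,4}, choose 4; 0->4 ok
  pos 2: z in {0,1}, choose 1; 4->1 ok
  pos 3: y in {2}, choose 2; 1->2 ok
  pos 4: y in {2}, choose 2; 2->2 ok
  pos 5: z in {0,1}, choose 0; 2->0 ok
  pos 6: x in {3,4}, choose 4; 0->4 ok
  pos 7: z in {0,1}, choose 0; 4->0 ok
  pos 8: x in {3,4}, choose 3; 0->3 ok
  pos 9: x in {3,4}, choose 3; 3->3 ok
  pos 10: x in {3,4}, choose 3; 3->3 ok
  pos 11: z in {0,1}, choose 1; 3->1 ok
  pos 12: x in {3,4}, choose 4; 1->4 ok
  pos 13: x in {3,4}, choose 4; 4->4 ok
  pos 14: z in {0,1}, choose 0; 4->0 ok
  pos 15: x in {3,4}, choose 3; 0->3 ok
  pos 16: x in {3,4}, choose 3; 3->3 ok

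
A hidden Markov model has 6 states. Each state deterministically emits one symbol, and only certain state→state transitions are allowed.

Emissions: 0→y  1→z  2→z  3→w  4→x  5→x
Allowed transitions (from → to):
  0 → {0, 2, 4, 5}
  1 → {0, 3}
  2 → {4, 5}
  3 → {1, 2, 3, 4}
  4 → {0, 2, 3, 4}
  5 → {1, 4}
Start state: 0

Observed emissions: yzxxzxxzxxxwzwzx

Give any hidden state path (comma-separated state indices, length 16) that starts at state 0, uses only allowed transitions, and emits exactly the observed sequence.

0,2,4,4,2,4,4,2,5,4,4,3,1,3,2,4

  [0] y  {0}  => 0  start
  [1] z  {1,2}  => 2  0->2 ok
  [2] x  {4,5}  => 4  2->4 ok
  [3] x  {4,5}  => 4  4->4 ok
  [4] z  {1,2}  => 2  4->2 ok
  [5] x  {4,5}  => 4  2->4 ok
  [6] x  {4,5}  => 4  4->4 ok
  [7] z  {1,2}  => 2  4->2 ok
  [8] x  {4,5}  => 5  2->5 ok
  [9] x  {4,5}  => 4  5->4 ok
  [10] x  {4,5}  => 4  4->4 ok
  [11] w  {3}  => 3  4->3 ok
  [12] z  {1,2}  => 1  3->1 ok
  [13] w  {3}  => 3  1->3 ok
  [14] z  {1,2}  => 2  3->2 ok
  [15] x  {4,5}  => 4  2->4 ok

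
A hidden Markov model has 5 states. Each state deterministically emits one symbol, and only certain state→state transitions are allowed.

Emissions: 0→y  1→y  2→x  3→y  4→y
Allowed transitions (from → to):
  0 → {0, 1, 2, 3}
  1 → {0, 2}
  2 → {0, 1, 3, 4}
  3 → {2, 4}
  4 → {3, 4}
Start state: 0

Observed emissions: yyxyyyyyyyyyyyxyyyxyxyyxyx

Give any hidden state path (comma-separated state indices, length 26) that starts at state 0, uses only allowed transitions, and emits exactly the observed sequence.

  [0] y  {0,1,3,4}  => 0  start
  [1] y  {0,1,3,4}  => 1  0->1 ok
  [2] x  {2}  => 2  1->2 ok
  [3] y  {0,1,3,4}  => 3  2->3 ok
  [4] y  {0,1,3,4}  => 4  3->4 ok
  [5] y  {0,1,3,4}  => 4  4->4 ok
  [6] y  {0,1,3,4}  => 4  4->4 ok
  [7] y  {0,1,3,4}  => 4  4->4 ok
  [8] y  {0,1,3,4}  => 4  4->4 ok
  [9] y  {0,1,3,4}  => 4  4->4 ok
  [10] y  {0,1,3,4}  => 3  4->3 ok
  [11] y  {0,1,3,4}  => 4  3->4 ok
  [12] y  {0,1,3,4}  => 4  4->4 ok
  [13] y  {0,1,3,4}  => 3  4->3 ok
  [14] x  {2}  => 2  3->2 ok
  [15] y  {0,1,3,4}  => 1  2->1 ok
  [16] y  {0,1,3,4}  => 0  1->0 ok
  [17] y  {0,1,3,4}  => 1  0->1 ok
  [18] x  {2}  => 2  1->2 ok
  [19] y  {0,1,3,4}  => 1  2->1 ok
  [20] x  {2}  => 2  1->2 ok
  [21] y  {0,1,3,4}  => 4  2->4 ok
  [22] y  {0,1,3,4}  => 3  4->3 ok
  [23] x  {2}  => 2  3->2 ok
  [24] y  {0,1,3,4}  => 3  2->3 ok
  [25] x  {2}  => 2  3->2 ok

0,1,2,3,4,4,4,4,4,4,3,4,4,3,2,1,0,1,2,1,2,4,3,2,3,2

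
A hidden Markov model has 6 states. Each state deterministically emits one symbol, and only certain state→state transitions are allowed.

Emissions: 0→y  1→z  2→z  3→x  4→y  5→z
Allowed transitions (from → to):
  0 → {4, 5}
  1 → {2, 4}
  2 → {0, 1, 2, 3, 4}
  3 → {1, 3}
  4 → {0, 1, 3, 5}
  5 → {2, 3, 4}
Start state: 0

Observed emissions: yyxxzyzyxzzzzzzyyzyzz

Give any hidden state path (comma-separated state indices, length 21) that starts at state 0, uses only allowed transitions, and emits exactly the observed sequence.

  0: obs=y cand={0,4} pick 0 [start]
  1: obs=y cand={0,4} pick 4 [0->4 ok]
  2: obs=x cand={3} pick 3 [4->3 ok]
  3: obs=x cand={3} pick 3 [3->3 ok]
  4: obs=z cand={1,2,5} pick 1 [3->1 ok]
  5: obs=y cand={0,4} pick 4 [1->4 ok]
  6: obs=z cand={1,2,5} pick 1 [4->1 ok]
  7: obs=y cand={0,4} pick 4 [1->4 ok]
  8: obs=x cand={3} pick 3 [4->3 ok]
  9: obs=z cand={1,2,5} pick 1 [3->1 ok]
  10: obs=z cand={1,2,5} pick 2 [1->2 ok]
  11: obs=z cand={1,2,5} pick 1 [2->1 ok]
  12: obs=z cand={1,2,5} pick 2 [1->2 ok]
  13: obs=z cand={1,2,5} pick 2 [2->2 ok]
  14: obs=z cand={1,2,5} pick 2 [2->2 ok]
  15: obs=y cand={0,4} pick 0 [2->0 ok]
  16: obs=y cand={0,4} pick 4 [0->4 ok]
  17: obs=z cand={1,2,5} pick 5 [4->5 ok]
  18: obs=y cand={0,4} pick 4 [5->4 ok]
  19: obs=z cand={1,2,5} pick 1 [4->1 ok]
  20: obs=z cand={1,2,5} pick 2 [1->2 ok]

0,4,3,3,1,4,1,4,3,1,2,1,2,2,2,0,4,5,4,1,2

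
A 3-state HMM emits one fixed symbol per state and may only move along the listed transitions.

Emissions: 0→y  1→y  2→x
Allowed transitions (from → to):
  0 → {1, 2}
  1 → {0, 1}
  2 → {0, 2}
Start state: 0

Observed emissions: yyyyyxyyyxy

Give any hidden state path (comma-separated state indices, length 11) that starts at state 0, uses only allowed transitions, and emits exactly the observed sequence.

0,1,1,1,0,2,0,1,0,2,0

  pos 0: y in {0,1}, choose 0; start
  pos 1: y in {0,1}, choose 1; 0->1 ok
  pos 2: y in {0,1}, choose 1; 1->1 ok
  pos 3: y in {0,1}, choose 1; 1->1 ok
  pos 4: y in {0,1}, choose 0; 1->0 ok
  pos 5: x in {2}, choose 2; 0->2 ok
  pos 6: y in {0,1}, choose 0; 2->0 ok
  pos 7: y in {0,1}, choose 1; 0->1 ok
  pos 8: y in {0,1}, choose 0; 1->0 ok
  pos 9: x in {2}, choose 2; 0->2 ok
  pos 10: y in {0,1}, choose 0; 2->0 ok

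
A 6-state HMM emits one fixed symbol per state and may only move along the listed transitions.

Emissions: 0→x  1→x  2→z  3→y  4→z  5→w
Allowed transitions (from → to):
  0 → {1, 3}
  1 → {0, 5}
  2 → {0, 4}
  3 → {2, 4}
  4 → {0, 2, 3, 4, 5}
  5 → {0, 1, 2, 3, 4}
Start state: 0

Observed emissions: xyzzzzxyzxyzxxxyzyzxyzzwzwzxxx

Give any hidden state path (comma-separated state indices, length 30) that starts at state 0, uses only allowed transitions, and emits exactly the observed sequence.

  pos 0: x in {0,1}, choose 0; start
  pos 1: y in {3}, choose 3; 0->3 ok
  pos 2: z in {2,4}, choose 4; 3->4 ok
  pos 3: z in {2,4}, choose 2; 4->2 ok
  pos 4: z in {2,4}, choose 4; 2->4 ok
  pos 5: z in {2,4}, choose 2; 4->2 ok
  pos 6: x in {0,1}, choose 0; 2->0 ok
  pos 7: y in {3}, choose 3; 0->3 ok
  pos 8: z in {2,4}, choose 4; 3->4 ok
  pos 9: x in {0,1}, choose 0; 4->0 ok
  pos 10: y in {3}, choose 3; 0->3 ok
  pos 11: z in {2,4}, choose 4; 3->4 ok
  pos 12: x in {0,1}, choose 0; 4->0 ok
  pos 13: x in {0,1}, choose 1; 0->1 ok
  pos 14: x in {0,1}, choose 0; 1->0 ok
  pos 15: y in {3}, choose 3; 0->3 ok
  pos 16: z in {2,4}, choose 4; 3->4 ok
  pos 17: y in {3}, choose 3; 4->3 ok
  pos 18: z in {2,4}, choose 2; 3->2 ok
  pos 19: x in {0,1}, choose 0; 2->0 ok
  pos 20: y in {3}, choose 3; 0->3 ok
  pos 21: z in {2,4}, choose 4; 3->4 ok
  pos 22: z in {2,4}, choose 4; 4->4 ok
  pos 23: w in {5}, choose 5; 4->5 ok
  pos 24: z in {2,4}, choose 4; 5->4 ok
  pos 25: w in {5}, choose 5; 4->5 ok
  pos 26: z in {2,4}, choose 4; 5->4 ok
  pos 27: x in {0,1}, choose 0; 4->0 ok
  pos 28: x in {0,1}, choose 1; 0->1 ok
  pos 29: x in {0,1}, choose 0; 1->0 ok

0,3,4,2,4,2,0,3,4,0,3,4,0,1,0,3,4,3,2,0,3,4,4,5,4,5,4,0,1,0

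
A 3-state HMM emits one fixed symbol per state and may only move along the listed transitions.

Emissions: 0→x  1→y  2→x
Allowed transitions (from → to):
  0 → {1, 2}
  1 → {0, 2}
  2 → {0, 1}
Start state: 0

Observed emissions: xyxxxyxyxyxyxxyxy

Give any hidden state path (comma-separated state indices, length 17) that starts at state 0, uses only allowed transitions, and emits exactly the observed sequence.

0,1,2,0,2,1,0,1,0,1,0,1,0,2,1,2,1

  0: obs=x cand={0,2} pick 0 [start]
  1: obs=y cand={1} pick 1 [0->1 ok]
  2: obs=x cand={0,2} pick 2 [1->2 ok]
  3: obs=x cand={0,2} pick 0 [2->0 ok]
  4: obs=x cand={0,2} pick 2 [0->2 ok]
  5: obs=y cand={1} pick 1 [2->1 ok]
  6: obs=x cand={0,2} pick 0 [1->0 ok]
  7: obs=y cand={1} pick 1 [0->1 ok]
  8: obs=x cand={0,2} pick 0 [1->0 ok]
  9: obs=y cand={1} pick 1 [0->1 ok]
  10: obs=x cand={0,2} pick 0 [1->0 ok]
  11: obs=y cand={1} pick 1 [0->1 ok]
  12: obs=x cand={0,2} pick 0 [1->0 ok]
  13: obs=x cand={0,2} pick 2 [0->2 ok]
  14: obs=y cand={1} pick 1 [2->1 ok]
  15: obs=x cand={0,2} pick 2 [1->2 ok]
  16: obs=y cand={1} pick 1 [2->1 ok]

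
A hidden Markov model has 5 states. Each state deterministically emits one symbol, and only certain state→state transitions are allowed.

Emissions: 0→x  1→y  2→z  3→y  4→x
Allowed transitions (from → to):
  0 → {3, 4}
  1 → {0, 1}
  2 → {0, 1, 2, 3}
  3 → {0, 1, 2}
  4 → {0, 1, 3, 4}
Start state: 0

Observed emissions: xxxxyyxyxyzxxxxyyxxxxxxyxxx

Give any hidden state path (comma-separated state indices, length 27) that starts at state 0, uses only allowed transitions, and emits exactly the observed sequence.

0,4,0,4,1,1,0,3,0,3,2,0,4,4,0,3,1,0,4,0,4,4,4,1,0,4,0

  pos 0: x in {0,4}, choose 0; start
  pos 1: x in {0,4}, choose 4; 0->4 ok
  pos 2: x in {0,4}, choose 0; 4->0 ok
  pos 3: x in {0,4}, choose 4; 0->4 ok
  pos 4: y in {1,3}, choose 1; 4->1 ok
  pos 5: y in {1,3}, choose 1; 1->1 ok
  pos 6: x in {0,4}, choose 0; 1->0 ok
  pos 7: y in {1,3}, choose 3; 0->3 ok
  pos 8: x in {0,4}, choose 0; 3->0 ok
  pos 9: y in {1,3}, choose 3; 0->3 ok
  pos 10: z in {2}, choose 2; 3->2 ok
  pos 11: x in {0,4}, choose 0; 2->0 ok
  pos 12: x in {0,4}, choose 4; 0->4 ok
  pos 13: x in {0,4}, choose 4; 4->4 ok
  pos 14: x in {0,4}, choose 0; 4->0 ok
  pos 15: y in {1,3}, choose 3; 0->3 ok
  pos 16: y in {1,3}, choose 1; 3->1 ok
  pos 17: x in {0,4}, choose 0; 1->0 ok
  pos 18: x in {0,4}, choose 4; 0->4 ok
  pos 19: x in {0,4}, choose 0; 4->0 ok
  pos 20: x in {0,4}, choose 4; 0->4 ok
  pos 21: x in {0,4}, choose 4; 4->4 ok
  pos 22: x in {0,4}, choose 4; 4->4 ok
  pos 23: y in {1,3}, choose 1; 4->1 ok
  pos 24: x in {0,4}, choose 0; 1->0 ok
  pos 25: x in {0,4}, choose 4; 0->4 ok
  pos 26: x in {0,4}, choose 0; 4->0 ok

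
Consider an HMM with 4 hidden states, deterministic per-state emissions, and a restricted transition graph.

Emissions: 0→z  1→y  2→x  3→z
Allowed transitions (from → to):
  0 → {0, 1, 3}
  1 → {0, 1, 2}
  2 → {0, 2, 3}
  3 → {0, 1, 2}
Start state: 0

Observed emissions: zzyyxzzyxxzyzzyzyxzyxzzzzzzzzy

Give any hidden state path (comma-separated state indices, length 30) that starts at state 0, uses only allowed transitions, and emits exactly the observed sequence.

  [0] z  {0,3}  => 0  start
  [1] z  {0,3}  => 0  0->0 ok
  [2] y  {1}  => 1  0->1 ok
  [3] y  {1}  => 1  1->1 ok
  [4] x  {2}  => 2  1->2 ok
  [5] z  {0,3}  => 0  2->0 ok
  [6] z  {0,3}  => 0  0->0 ok
  [7] y  {1}  => 1  0->1 ok
  [8] x  {2}  => 2  1->2 ok
  [9] x  {2}  => 2  2->2 ok
  [10] z  {0,3}  => 0  2->0 ok
  [11] y  {1}  => 1  0->1 ok
  [12] z  {0,3}  => 0  1->0 ok
  [13] z  {0,3}  => 3  0->3 ok
  [14] y  {1}  => 1  3->1 ok
  [15] z  {0,3}  => 0  1->0 ok
  [16] y  {1}  => 1  0->1 ok
  [17] x  {2}  => 2  1->2 ok
  [18] z  {0,3}  => 3  2->3 ok
  [19] y  {1}  => 1  3->1 ok
  [20] x  {2}  => 2  1->2 ok
  [21] z  {0,3}  => 0  2->0 ok
  [22] z  {0,3}  => 3  0->3 ok
  [23] z  {0,3}  => 0  3->0 ok
  [24] z  {0,3}  => 3  0->3 ok
  [25] z  {0,3}  => 0  3->0 ok
  [26] z  {0,3}  => 3  0->3 ok
  [27] z  {0,3}  => 0  3->0 ok
  [28] z  {0,3}  => 0  0->0 ok
  [29] y  {1}  => 1  0->1 ok

0,0,1,1,2,0,0,1,2,2,0,1,0,3,1,0,1,2,3,1,2,0,3,0,3,0,3,0,0,1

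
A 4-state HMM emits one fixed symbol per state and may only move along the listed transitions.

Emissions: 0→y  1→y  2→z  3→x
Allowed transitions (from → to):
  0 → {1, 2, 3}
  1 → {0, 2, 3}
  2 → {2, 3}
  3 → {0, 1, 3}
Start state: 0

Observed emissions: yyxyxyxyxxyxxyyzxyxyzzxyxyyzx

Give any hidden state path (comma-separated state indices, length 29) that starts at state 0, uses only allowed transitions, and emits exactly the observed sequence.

  [0] y  {0,1}  => 0  start
  [1] y  {0,1}  => 1  0->1 ok
  [2] x  {3}  => 3  1->3 ok
  [3] y  {0,1}  => 0  3->0 ok
  [4] x  {3}  => 3  0->3 ok
  [5] y  {0,1}  => 1  3->1 ok
  [6] x  {3}  => 3  1->3 ok
  [7] y  {0,1}  => 0  3->0 ok
  [8] x  {3}  => 3  0->3 ok
  [9] x  {3}  => 3  3->3 ok
  [10] y  {0,1}  => 0  3->0 ok
  [11] x  {3}  => 3  0->3 ok
  [12] x  {3}  => 3  3->3 ok
  [13] y  {0,1}  => 0  3->0 ok
  [14] y  {0,1}  => 1  0->1 ok
  [15] z  {2}  => 2  1->2 ok
  [16] x  {3}  => 3  2->3 ok
  [17] y  {0,1}  => 0  3->0 ok
  [18] x  {3}  => 3  0->3 ok
  [19] y  {0,1}  => 1  3->1 ok
  [20] z  {2}  => 2  1->2 ok
  [21] z  {2}  => 2  2->2 ok
  [22] x  {3}  => 3  2->3 ok
  [23] y  {0,1}  => 0  3->0 ok
  [24] x  {3}  => 3  0->3 ok
  [25] y  {0,1}  => 1  3->1 ok
  [26] y  {0,1}  => 0  1->0 ok
  [27] z  {2}  => 2  0->2 ok
  [28] x  {3}  => 3  2->3 ok

0,1,3,0,3,1,3,0,3,3,0,3,3,0,1,2,3,0,3,1,2,2,3,0,3,1,0,2,3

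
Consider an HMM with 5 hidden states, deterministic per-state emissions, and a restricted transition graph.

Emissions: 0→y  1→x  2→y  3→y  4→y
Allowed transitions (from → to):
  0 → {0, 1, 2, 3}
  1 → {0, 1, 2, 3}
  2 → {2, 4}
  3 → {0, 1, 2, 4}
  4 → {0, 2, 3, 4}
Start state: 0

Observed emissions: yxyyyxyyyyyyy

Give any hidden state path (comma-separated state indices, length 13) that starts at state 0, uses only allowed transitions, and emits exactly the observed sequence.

  pos 0: y in {0,2,3,4}, choose 0; start
  pos 1: x in {1}, choose 1; 0->1 ok
  pos 2: y in {0,2,3,4}, choose 2; 1->2 ok
  pos 3: y in {0,2,3,4}, choose 4; 2->4 ok
  pos 4: y in {0,2,3,4}, choose 3; 4->3 ok
  pos 5: x in {1}, choose 1; 3->1 ok
  pos 6: y in {0,2,3,4}, choose 2; 1->2 ok
  pos 7: y in {0,2,3,4}, choose 2; 2->2 ok
  pos 8: y in {0,2,3,4}, choose 4; 2->4 ok
  pos 9: y in {0,2,3,4}, choose 2; 4->2 ok
  pos 10: y in {0,2,3,4}, choose 4; 2->4 ok
  pos 11: y in {0,2,3,4}, choose 0; 4->0 ok
  pos 12: y in {0,2,3,4}, choose 0; 0->0 ok

0,1,2,4,3,1,2,2,4,2,4,0,0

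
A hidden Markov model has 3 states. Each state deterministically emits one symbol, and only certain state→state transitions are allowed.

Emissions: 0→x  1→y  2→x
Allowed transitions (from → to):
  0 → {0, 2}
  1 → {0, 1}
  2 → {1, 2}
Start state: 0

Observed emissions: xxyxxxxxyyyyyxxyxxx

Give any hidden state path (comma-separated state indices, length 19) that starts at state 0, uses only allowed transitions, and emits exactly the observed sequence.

0,2,1,0,0,2,2,2,1,1,1,1,1,0,2,1,0,0,0

  t0 'x' -> {0,2}, take 0 (start)
  t1 'x' -> {0,2}, take 2 (0->2 ok)
  t2 'y' -> {1}, take 1 (2->1 ok)
  t3 'x' -> {0,2}, take 0 (1->0 ok)
  t4 'x' -> {0,2}, take 0 (0->0 ok)
  t5 'x' -> {0,2}, take 2 (0->2 ok)
  t6 'x' -> {0,2}, take 2 (2->2 ok)
  t7 'x' -> {0,2}, take 2 (2->2 ok)
  t8 'y' -> {1}, take 1 (2->1 ok)
  t9 'y' -> {1}, take 1 (1->1 ok)
  t10 'y' -> {1}, take 1 (1->1 ok)
  t11 'y' -> {1}, take 1 (1->1 ok)
  t12 'y' -> {1}, take 1 (1->1 ok)
  t13 'x' -> {0,2}, take 0 (1->0 ok)
  t14 'x' -> {0,2}, take 2 (0->2 ok)
  t15 'y' -> {1}, take 1 (2->1 ok)
  t16 'x' -> {0,2}, take 0 (1->0 ok)
  t17 'x' -> {0,2}, take 0 (0->0 ok)
  t18 'x' -> {0,2}, take 0 (0->0 ok)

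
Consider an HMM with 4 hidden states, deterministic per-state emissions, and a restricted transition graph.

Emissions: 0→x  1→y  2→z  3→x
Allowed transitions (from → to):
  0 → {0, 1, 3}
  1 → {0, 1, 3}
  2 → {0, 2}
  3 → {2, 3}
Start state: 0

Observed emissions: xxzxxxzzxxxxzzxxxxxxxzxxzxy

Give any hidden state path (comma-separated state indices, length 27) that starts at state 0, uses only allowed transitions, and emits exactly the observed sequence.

0,3,2,0,0,3,2,2,0,3,3,3,2,2,0,0,0,0,0,0,3,2,0,3,2,0,1

  t0 'x' -> {0,3}, take 0 (start)
  t1 'x' -> {0,3}, take 3 (0->3 ok)
  t2 'z' -> {2}, take 2 (3->2 ok)
  t3 'x' -> {0,3}, take 0 (2->0 ok)
  t4 'x' -> {0,3}, take 0 (0->0 ok)
  t5 'x' -> {0,3}, take 3 (0->3 ok)
  t6 'z' -> {2}, take 2 (3->2 ok)
  t7 'z' -> {2}, take 2 (2->2 ok)
  t8 'x' -> {0,3}, take 0 (2->0 ok)
  t9 'x' -> {0,3}, take 3 (0->3 ok)
  t10 'x' -> {0,3}, take 3 (3->3 ok)
  t11 'x' -> {0,3}, take 3 (3->3 ok)
  t12 'z' -> {2}, take 2 (3->2 ok)
  t13 'z' -> {2}, take 2 (2->2 ok)
  t14 'x' -> {0,3}, take 0 (2->0 ok)
  t15 'x' -> {0,3}, take 0 (0->0 ok)
  t16 'x' -> {0,3}, take 0 (0->0 ok)
  t17 'x' -> {0,3}, take 0 (0->0 ok)
  t18 'x' -> {0,3}, take 0 (0->0 ok)
  t19 'x' -> {0,3}, take 0 (0->0 ok)
  t20 'x' -> {0,3}, take 3 (0->3 ok)
  t21 'z' -> {2}, take 2 (3->2 ok)
  t22 'x' -> {0,3}, take 0 (2->0 ok)
  t23 'x' -> {0,3}, take 3 (0->3 ok)
  t24 'z' -> {2}, take 2 (3->2 ok)
  t25 'x' -> {0,3}, take 0 (2->0 ok)
  t26 'y' -> {1}, take 1 (0->1 ok)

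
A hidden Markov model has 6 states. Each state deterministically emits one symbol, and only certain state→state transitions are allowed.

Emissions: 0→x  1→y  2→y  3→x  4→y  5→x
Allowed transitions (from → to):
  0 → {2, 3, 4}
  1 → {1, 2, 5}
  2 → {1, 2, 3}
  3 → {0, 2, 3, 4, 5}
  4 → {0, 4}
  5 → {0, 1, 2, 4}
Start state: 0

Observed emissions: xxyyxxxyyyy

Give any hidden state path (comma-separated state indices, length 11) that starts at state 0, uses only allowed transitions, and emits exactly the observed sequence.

  0: obs=x cand={0,3,5} pick 0 [start]
  1: obs=x cand={0,3,5} pick 3 [0->3 ok]
  2: obs=y cand={1,2,4} pick 4 [3->4 ok]
  3: obs=y cand={1,2,4} pick 4 [4->4 ok]
  4: obs=x cand={0,3,5} pick 0 [4->0 ok]
  5: obs=x cand={0,3,5} pick 3 [0->3 ok]
  6: obs=x cand={0,3,5} pick 0 [3->0 ok]
  7: obs=y cand={1,2,4} pick 2 [0->2 ok]
  8: obs=y cand={1,2,4} pick 2 [2->2 ok]
  9: obs=y cand={1,2,4} pick 2 [2->2 ok]
  10: obs=y cand={1,2,4} pick 2 [2->2 ok]

0,3,4,4,0,3,0,2,2,2,2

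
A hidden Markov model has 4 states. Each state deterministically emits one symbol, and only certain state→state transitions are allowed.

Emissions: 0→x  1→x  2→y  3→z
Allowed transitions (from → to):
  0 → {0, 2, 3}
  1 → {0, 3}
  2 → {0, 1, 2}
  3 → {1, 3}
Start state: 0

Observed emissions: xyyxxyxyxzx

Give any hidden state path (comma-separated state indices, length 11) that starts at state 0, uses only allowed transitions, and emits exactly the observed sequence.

0,2,2,1,0,2,0,2,1,3,1

  t0 'x' -> {0,1}, take 0 (start)
  t1 'y' -> {2}, take 2 (0->2 ok)
  t2 'y' -> {2}, take 2 (2->2 ok)
  t3 'x' -> {0,1}, take 1 (2->1 ok)
  t4 'x' -> {0,1}, take 0 (1->0 ok)
  t5 'y' -> {2}, take 2 (0->2 ok)
  t6 'x' -> {0,1}, take 0 (2->0 ok)
  t7 'y' -> {2}, take 2 (0->2 ok)
  t8 'x' -> {0,1}, take 1 (2->1 ok)
  t9 'z' -> {3}, take 3 (1->3 ok)
  t10 'x' -> {0,1}, take 1 (3->1 ok)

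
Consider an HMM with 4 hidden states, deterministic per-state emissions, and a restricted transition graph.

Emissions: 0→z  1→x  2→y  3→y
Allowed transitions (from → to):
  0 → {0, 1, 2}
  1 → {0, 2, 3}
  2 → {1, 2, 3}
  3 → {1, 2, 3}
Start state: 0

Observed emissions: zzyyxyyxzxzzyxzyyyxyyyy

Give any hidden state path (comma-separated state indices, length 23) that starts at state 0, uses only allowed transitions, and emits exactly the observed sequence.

  0: obs=z cand={0} pick 0 [start]
  1: obs=z cand={0} pick 0 [0->0 ok]
  2: obs=y cand={2,3} pick 2 [0->2 ok]
  3: obs=y cand={2,3} pick 3 [2->3 ok]
  4: obs=x cand={1} pick 1 [3->1 ok]
  5: obs=y cand={2,3} pick 3 [1->3 ok]
  6: obs=y cand={2,3} pick 2 [3->2 ok]
  7: obs=x cand={1} pick 1 [2->1 ok]
  8: obs=z cand={0} pick 0 [1->0 ok]
  9: obs=x cand={1} pick 1 [0->1 ok]
  10: obs=z cand={0} pick 0 [1->0 ok]
  11: obs=z cand={0} pick 0 [0->0 ok]
  12: obs=y cand={2,3} pick 2 [0->2 ok]
  13: obs=x cand={1} pick 1 [2->1 ok]
  14: obs=z cand={0} pick 0 [1->0 ok]
  15: obs=y cand={2,3} pick 2 [0->2 ok]
  16: obs=y cand={2,3} pick 3 [2->3 ok]
  17: obs=y cand={2,3} pick 3 [3->3 ok]
  18: obs=x cand={1} pick 1 [3->1 ok]
  19: obs=y cand={2,3} pick 3 [1->3 ok]
  20: obs=y cand={2,3} pick 3 [3->3 ok]
  21: obs=y cand={2,3} pick 2 [3->2 ok]
  22: obs=y cand={2,3} pick 3 [2->3 ok]

0,0,2,3,1,3,2,1,0,1,0,0,2,1,0,2,3,3,1,3,3,2,3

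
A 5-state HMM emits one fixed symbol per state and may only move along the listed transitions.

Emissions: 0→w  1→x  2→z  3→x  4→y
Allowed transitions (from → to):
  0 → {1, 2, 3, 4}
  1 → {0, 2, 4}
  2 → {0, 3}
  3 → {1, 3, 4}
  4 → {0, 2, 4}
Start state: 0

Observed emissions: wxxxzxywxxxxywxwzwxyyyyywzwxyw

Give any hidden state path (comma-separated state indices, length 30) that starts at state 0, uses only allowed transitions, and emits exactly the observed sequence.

  t0 'w' -> {0}, take 0 (start)
  t1 'x' -> {1,3}, take 3 (0->3 ok)
  t2 'x' -> {1,3}, take 3 (3->3 ok)
  t3 'x' -> {1,3}, take 1 (3->1 ok)
  t4 'z' -> {2}, take 2 (1->2 ok)
  t5 'x' -> {1,3}, take 3 (2->3 ok)
  t6 'y' -> {4}, take 4 (3->4 ok)
  t7 'w' -> {0}, take 0 (4->0 ok)
  t8 'x' -> {1,3}, take 3 (0->3 ok)
  t9 'x' -> {1,3}, take 3 (3->3 ok)
  t10 'x' -> {1,3}, take 3 (3->3 ok)
  t11 'x' -> {1,3}, take 1 (3->1 ok)
  t12 'y' -> {4}, take 4 (1->4 ok)
  t13 'w' -> {0}, take 0 (4->0 ok)
  t14 'x' -> {1,3}, take 1 (0->1 ok)
  t15 'w' -> {0}, take 0 (1->0 ok)
  t16 'z' -> {2}, take 2 (0->2 ok)
  t17 'w' -> {0}, take 0 (2->0 ok)
  t18 'x' -> {1,3}, take 1 (0->1 ok)
  t19 'y' -> {4}, take 4 (1->4 ok)
  t20 'y' -> {4}, take 4 (4->4 ok)
  t21 'y' -> {4}, take 4 (4->4 ok)
  t22 'y' -> {4}, take 4 (4->4 ok)
  t23 'y' -> {4}, take 4 (4->4 ok)
  t24 'w' -> {0}, take 0 (4->0 ok)
  t25 'z' -> {2}, take 2 (0->2 ok)
  t26 'w' -> {0}, take 0 (2->0 ok)
  t27 'x' -> {1,3}, take 1 (0->1 ok)
  t28 'y' -> {4}, take 4 (1->4 ok)
  t29 'w' -> {0}, take 0 (4->0 ok)

0,3,3,1,2,3,4,0,3,3,3,1,4,0,1,0,2,0,1,4,4,4,4,4,0,2,0,1,4,0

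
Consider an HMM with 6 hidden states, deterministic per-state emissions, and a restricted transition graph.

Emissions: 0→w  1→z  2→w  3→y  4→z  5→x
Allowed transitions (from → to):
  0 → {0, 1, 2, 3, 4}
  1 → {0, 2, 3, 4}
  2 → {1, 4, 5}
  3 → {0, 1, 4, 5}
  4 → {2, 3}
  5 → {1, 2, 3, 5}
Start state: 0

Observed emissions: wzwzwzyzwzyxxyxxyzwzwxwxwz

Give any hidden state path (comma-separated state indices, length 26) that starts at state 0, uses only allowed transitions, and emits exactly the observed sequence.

0,4,2,4,2,1,3,1,2,4,3,5,5,3,5,5,3,1,0,4,2,5,2,5,2,4

  0: obs=w cand={0,2} pick 0 [start]
  1: obs=z cand={1,4} pick 4 [0->4 ok]
  2: obs=w cand={0,2} pick 2 [4->2 ok]
  3: obs=z cand={1,4} pick 4 [2->4 ok]
  4: obs=w cand={0,2} pick 2 [4->2 ok]
  5: obs=z cand={1,4} pick 1 [2->1 ok]
  6: obs=y cand={3} pick 3 [1->3 ok]
  7: obs=z cand={1,4} pick 1 [3->1 ok]
  8: obs=w cand={0,2} pick 2 [1->2 ok]
  9: obs=z cand={1,4} pick 4 [2->4 ok]
  10: obs=y cand={3} pick 3 [4->3 ok]
  11: obs=x cand={5} pick 5 [3->5 ok]
  12: obs=x cand={5} pick 5 [5->5 ok]
  13: obs=y cand={3} pick 3 [5->3 ok]
  14: obs=x cand={5} pick 5 [3->5 ok]
  15: obs=x cand={5} pick 5 [5->5 ok]
  16: obs=y cand={3} pick 3 [5->3 ok]
  17: obs=z cand={1,4} pick 1 [3->1 ok]
  18: obs=w cand={0,2} pick 0 [1->0 ok]
  19: obs=z cand={1,4} pick 4 [0->4 ok]
  20: obs=w cand={0,2} pick 2 [4->2 ok]
  21: obs=x cand={5} pick 5 [2->5 ok]
  22: obs=w cand={0,2} pick 2 [5->2 ok]
  23: obs=x cand={5} pick 5 [2->5 ok]
  24: obs=w cand={0,2} pick 2 [5->2 ok]
  25: obs=z cand={1,4} pick 4 [2->4 ok]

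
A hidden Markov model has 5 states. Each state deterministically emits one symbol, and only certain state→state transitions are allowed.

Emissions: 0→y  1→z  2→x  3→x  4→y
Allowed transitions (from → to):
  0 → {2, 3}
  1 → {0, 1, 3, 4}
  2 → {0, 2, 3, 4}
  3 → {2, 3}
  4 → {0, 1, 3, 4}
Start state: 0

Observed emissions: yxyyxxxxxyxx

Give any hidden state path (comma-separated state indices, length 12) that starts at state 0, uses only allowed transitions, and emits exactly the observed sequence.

0,2,4,0,3,3,3,2,2,4,3,3

  0: obs=y cand={0,4} pick 0 [start]
  1: obs=x cand={2,3} pick 2 [0->2 ok]
  2: obs=y cand={0,4} pick 4 [2->4 ok]
  3: obs=y cand={0,4} pick 0 [4->0 ok]
  4: obs=x cand={2,3} pick 3 [0->3 ok]
  5: obs=x cand={2,3} pick 3 [3->3 ok]
  6: obs=x cand={2,3} pick 3 [3->3 ok]
  7: obs=x cand={2,3} pick 2 [3->2 ok]
  8: obs=x cand={2,3} pick 2 [2->2 ok]
  9: obs=y cand={0,4} pick 4 [2->4 ok]
  10: obs=x cand={2,3} pick 3 [4->3 ok]
  11: obs=x cand={2,3} pick 3 [3->3 ok]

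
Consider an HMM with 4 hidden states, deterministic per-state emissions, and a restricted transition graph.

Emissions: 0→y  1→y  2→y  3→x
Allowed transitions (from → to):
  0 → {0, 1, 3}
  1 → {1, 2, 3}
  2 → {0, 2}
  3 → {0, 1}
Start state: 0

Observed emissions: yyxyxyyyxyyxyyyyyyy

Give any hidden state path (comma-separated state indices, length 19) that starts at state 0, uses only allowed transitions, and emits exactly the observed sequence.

0,1,3,1,3,1,2,0,3,0,0,3,1,2,2,0,0,1,2

  t0 'y' -> {0,1,2}, take 0 (start)
  t1 'y' -> {0,1,2}, take 1 (0->1 ok)
  t2 'x' -> {3}, take 3 (1->3 ok)
  t3 'y' -> {0,1,2}, take 1 (3->1 ok)
  t4 'x' -> {3}, take 3 (1->3 ok)
  t5 'y' -> {0,1,2}, take 1 (3->1 ok)
  t6 'y' -> {0,1,2}, take 2 (1->2 ok)
  t7 'y' -> {0,1,2}, take 0 (2->0 ok)
  t8 'x' -> {3}, take 3 (0->3 ok)
  t9 'y' -> {0,1,2}, take 0 (3->0 ok)
  t10 'y' -> {0,1,2}, take 0 (0->0 ok)
  t11 'x' -> {3}, take 3 (0->3 ok)
  t12 'y' -> {0,1,2}, take 1 (3->1 ok)
  t13 'y' -> {0,1,2}, take 2 (1->2 ok)
  t14 'y' -> {0,1,2}, take 2 (2->2 ok)
  t15 'y' -> {0,1,2}, take 0 (2->0 ok)
  t16 'y' -> {0,1,2}, take 0 (0->0 ok)
  t17 'y' -> {0,1,2}, take 1 (0->1 ok)
  t18 'y' -> {0,1,2}, take 2 (1->2 ok)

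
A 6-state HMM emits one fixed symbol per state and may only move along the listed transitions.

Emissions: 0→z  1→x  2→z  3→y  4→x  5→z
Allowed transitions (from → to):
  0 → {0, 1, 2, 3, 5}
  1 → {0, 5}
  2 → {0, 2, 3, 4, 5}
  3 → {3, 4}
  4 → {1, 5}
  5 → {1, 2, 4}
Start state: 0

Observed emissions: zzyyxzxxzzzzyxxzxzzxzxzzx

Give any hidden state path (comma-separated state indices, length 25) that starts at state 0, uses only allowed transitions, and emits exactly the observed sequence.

  t0 'z' -> {0,2,5}, take 0 (start)
  t1 'z' -> {0,2,5}, take 2 (0->2 ok)
  t2 'y' -> {3}, take 3 (2->3 ok)
  t3 'y' -> {3}, take 3 (3->3 ok)
  t4 'x' -> {1,4}, take 4 (3->4 ok)
  t5 'z' -> {0,2,5}, take 5 (4->5 ok)
  t6 'x' -> {1,4}, take 4 (5->4 ok)
  t7 'x' -> {1,4}, take 1 (4->1 ok)
  t8 'z' -> {0,2,5}, take 5 (1->5 ok)
  t9 'z' -> {0,2,5}, take 2 (5->2 ok)
  t10 'z' -> {0,2,5}, take 5 (2->5 ok)
  t11 'z' -> {0,2,5}, take 2 (5->2 ok)
  t12 'y' -> {3}, take 3 (2->3 ok)
  t13 'x' -> {1,4}, take 4 (3->4 ok)
  t14 'x' -> {1,4}, take 1 (4->1 ok)
  t15 'z' -> {0,2,5}, take 0 (1->0 ok)
  t16 'x' -> {1,4}, take 1 (0->1 ok)
  t17 'z' -> {0,2,5}, take 0 (1->0 ok)
  t18 'z' -> {0,2,5}, take 5 (0->5 ok)
  t19 'x' -> {1,4}, take 4 (5->4 ok)
  t20 'z' -> {0,2,5}, take 5 (4->5 ok)
  t21 'x' -> {1,4}, take 1 (5->1 ok)
  t22 'z' -> {0,2,5}, take 0 (1->0 ok)
  t23 'z' -> {0,2,5}, take 5 (0->5 ok)
  t24 'x' -> {1,4}, take 4 (5->4 ok)

0,2,3,3,4,5,4,1,5,2,5,2,3,4,1,0,1,0,5,4,5,1,0,5,4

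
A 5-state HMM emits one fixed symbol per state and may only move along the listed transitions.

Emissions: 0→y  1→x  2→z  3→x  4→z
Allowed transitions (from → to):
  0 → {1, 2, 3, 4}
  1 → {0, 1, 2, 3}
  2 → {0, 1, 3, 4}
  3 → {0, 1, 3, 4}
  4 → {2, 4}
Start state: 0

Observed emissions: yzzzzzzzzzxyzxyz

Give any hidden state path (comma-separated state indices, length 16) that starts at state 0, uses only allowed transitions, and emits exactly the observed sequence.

  t0 'y' -> {0}, take 0 (start)
  t1 'z' -> {2,4}, take 2 (0->2 ok)
  t2 'z' -> {2,4}, take 4 (2->4 ok)
  t3 'z' -> {2,4}, take 4 (4->4 ok)
  t4 'z' -> {2,4}, take 2 (4->2 ok)
  t5 'z' -> {2,4}, take 4 (2->4 ok)
  t6 'z' -> {2,4}, take 4 (4->4 ok)
  t7 'z' -> {2,4}, take 2 (4->2 ok)
  t8 'z' -> {2,4}, take 4 (2->4 ok)
  t9 'z' -> {2,4}, take 2 (4->2 ok)
  t10 'x' -> {1,3}, take 3 (2->3 ok)
  t11 'y' -> {0}, take 0 (3->0 ok)
  t12 'z' -> {2,4}, take 2 (0->2 ok)
  t13 'x' -> {1,3}, take 1 (2->1 ok)
  t14 'y' -> {0}, take 0 (1->0 ok)
  t15 'z' -> {2,4}, take 4 (0->4 ok)

0,2,4,4,2,4,4,2,4,2,3,0,2,1,0,4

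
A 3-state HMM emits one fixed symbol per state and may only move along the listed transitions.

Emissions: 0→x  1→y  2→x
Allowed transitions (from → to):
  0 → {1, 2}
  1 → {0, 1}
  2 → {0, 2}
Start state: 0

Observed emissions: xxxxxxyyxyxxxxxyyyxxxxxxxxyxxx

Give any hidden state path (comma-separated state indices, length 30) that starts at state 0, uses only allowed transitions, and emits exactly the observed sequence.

  0: obs=x cand={0,2} pick 0 [start]
  1: obs=x cand={0,2} pick 2 [0->2 ok]
  2: obs=x cand={0,2} pick 2 [2->2 ok]
  3: obs=x cand={0,2} pick 0 [2->0 ok]
  4: obs=x cand={0,2} pick 2 [0->2 ok]
  5: obs=x cand={0,2} pick 0 [2->0 ok]
  6: obs=y cand={1} pick 1 [0->1 ok]
  7: obs=y cand={1} pick 1 [1->1 ok]
  8: obs=x cand={0,2} pick 0 [1->0 ok]
  9: obs=y cand={1} pick 1 [0->1 ok]
  10: obs=x cand={0,2} pick 0 [1->0 ok]
  11: obs=x cand={0,2} pick 2 [0->2 ok]
  12: obs=x cand={0,2} pick 0 [2->0 ok]
  13: obs=x cand={0,2} pick 2 [0->2 ok]
  14: obs=x cand={0,2} pick 0 [2->0 ok]
  15: obs=y cand={1} pick 1 [0->1 ok]
  16: obs=y cand={1} pick 1 [1->1 ok]
  17: obs=y cand={1} pick 1 [1->1 ok]
  18: obs=x cand={0,2} pick 0 [1->0 ok]
  19: obs=x cand={0,2} pick 2 [0->2 ok]
  20: obs=x cand={0,2} pick 2 [2->2 ok]
  21: obs=x cand={0,2} pick 2 [2->2 ok]
  22: obs=x cand={0,2} pick 2 [2->2 ok]
  23: obs=x cand={0,2} pick 0 [2->0 ok]
  24: obs=x cand={0,2} pick 2 [0->2 ok]
  25: obs=x cand={0,2} pick 0 [2->0 ok]
  26: obs=y cand={1} pick 1 [0->1 ok]
  27: obs=x cand={0,2} pick 0 [1->0 ok]
  28: obs=x cand={0,2} pick 2 [0->2 ok]
  29: obs=x cand={0,2} pick 2 [2->2 ok]

0,2,2,0,2,0,1,1,0,1,0,2,0,2,0,1,1,1,0,2,2,2,2,0,2,0,1,0,2,2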